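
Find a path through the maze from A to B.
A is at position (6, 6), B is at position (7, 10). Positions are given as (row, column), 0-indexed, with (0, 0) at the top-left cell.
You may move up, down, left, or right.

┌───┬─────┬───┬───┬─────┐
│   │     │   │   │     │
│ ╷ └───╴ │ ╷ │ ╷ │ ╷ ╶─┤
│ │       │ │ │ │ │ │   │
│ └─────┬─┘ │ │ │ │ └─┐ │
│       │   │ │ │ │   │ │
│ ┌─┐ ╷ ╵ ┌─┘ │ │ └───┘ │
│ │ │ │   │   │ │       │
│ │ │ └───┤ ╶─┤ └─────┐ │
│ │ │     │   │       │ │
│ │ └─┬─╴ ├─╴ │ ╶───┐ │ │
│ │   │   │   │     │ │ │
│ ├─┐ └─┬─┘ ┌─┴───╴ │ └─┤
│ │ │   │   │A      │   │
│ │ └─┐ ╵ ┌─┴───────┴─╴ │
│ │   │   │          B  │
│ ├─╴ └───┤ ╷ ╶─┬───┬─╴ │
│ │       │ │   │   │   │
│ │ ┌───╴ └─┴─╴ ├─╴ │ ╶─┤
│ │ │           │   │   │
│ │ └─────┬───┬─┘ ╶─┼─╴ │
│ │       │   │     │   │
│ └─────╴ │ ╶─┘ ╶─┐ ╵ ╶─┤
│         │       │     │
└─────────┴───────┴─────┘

Finding the shortest path from (6, 6) to (7, 10):
Path length: 15 steps
Directions: right → right → right → up → left → left → up → right → right → right → down → down → right → down → left

Solution:

┌───┬─────┬───┬───┬─────┐
│   │     │   │   │     │
│ ╷ └───╴ │ ╷ │ ╷ │ ╷ ╶─┤
│ │       │ │ │ │ │ │   │
│ └─────┬─┘ │ │ │ │ └─┐ │
│       │   │ │ │ │   │ │
│ ┌─┐ ╷ ╵ ┌─┘ │ │ └───┘ │
│ │ │ │   │   │ │       │
│ │ │ └───┤ ╶─┤ └─────┐ │
│ │ │     │   │↱ → → ↓│ │
│ │ └─┬─╴ ├─╴ │ ╶───┐ │ │
│ │   │   │   │↑ ← ↰│↓│ │
│ ├─┐ └─┬─┘ ┌─┴───╴ │ └─┤
│ │ │   │   │A → → ↑│↳ ↓│
│ │ └─┐ ╵ ┌─┴───────┴─╴ │
│ │   │   │          B ↲│
│ ├─╴ └───┤ ╷ ╶─┬───┬─╴ │
│ │       │ │   │   │   │
│ │ ┌───╴ └─┴─╴ ├─╴ │ ╶─┤
│ │ │           │   │   │
│ │ └─────┬───┬─┘ ╶─┼─╴ │
│ │       │   │     │   │
│ └─────╴ │ ╶─┘ ╶─┐ ╵ ╶─┤
│         │       │     │
└─────────┴───────┴─────┘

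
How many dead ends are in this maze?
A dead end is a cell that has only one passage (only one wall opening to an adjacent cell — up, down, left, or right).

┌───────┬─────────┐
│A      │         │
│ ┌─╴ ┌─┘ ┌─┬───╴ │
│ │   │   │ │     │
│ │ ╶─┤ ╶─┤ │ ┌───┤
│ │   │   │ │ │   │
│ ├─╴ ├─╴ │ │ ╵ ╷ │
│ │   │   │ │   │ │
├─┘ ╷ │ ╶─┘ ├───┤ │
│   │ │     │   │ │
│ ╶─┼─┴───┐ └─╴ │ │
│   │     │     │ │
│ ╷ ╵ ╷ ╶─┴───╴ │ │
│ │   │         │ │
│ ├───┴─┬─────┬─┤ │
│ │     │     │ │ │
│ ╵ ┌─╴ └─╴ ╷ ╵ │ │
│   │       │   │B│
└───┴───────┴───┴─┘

Checking each cell for number of passages:

Dead ends found at positions:
  (0, 3)
  (1, 5)
  (3, 0)
  (4, 2)
  (4, 6)
  (5, 4)
  (7, 4)
  (7, 7)
  (8, 2)
  (8, 8)
Total dead ends: 10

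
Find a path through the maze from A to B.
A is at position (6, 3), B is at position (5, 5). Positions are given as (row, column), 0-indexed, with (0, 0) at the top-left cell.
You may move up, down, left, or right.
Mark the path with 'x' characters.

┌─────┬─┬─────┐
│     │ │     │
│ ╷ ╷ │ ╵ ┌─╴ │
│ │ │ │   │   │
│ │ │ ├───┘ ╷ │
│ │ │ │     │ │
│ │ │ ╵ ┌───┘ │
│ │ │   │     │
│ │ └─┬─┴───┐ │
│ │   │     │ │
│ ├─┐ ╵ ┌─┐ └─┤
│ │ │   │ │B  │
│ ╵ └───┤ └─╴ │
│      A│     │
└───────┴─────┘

Finding the shortest path from (6, 3) to (5, 5):
Path length: 21 steps
Directions: left → left → left → up → up → up → up → up → up → right → down → down → down → down → right → down → right → up → right → right → down

Solution:

┌─────┬─┬─────┐
│x x  │ │     │
│ ╷ ╷ │ ╵ ┌─╴ │
│x│x│ │   │   │
│ │ │ ├───┘ ╷ │
│x│x│ │     │ │
│ │ │ ╵ ┌───┘ │
│x│x│   │     │
│ │ └─┬─┴───┐ │
│x│x x│x x x│ │
│ ├─┐ ╵ ┌─┐ └─┤
│x│ │x x│ │B  │
│ ╵ └───┤ └─╴ │
│x x x A│     │
└───────┴─────┘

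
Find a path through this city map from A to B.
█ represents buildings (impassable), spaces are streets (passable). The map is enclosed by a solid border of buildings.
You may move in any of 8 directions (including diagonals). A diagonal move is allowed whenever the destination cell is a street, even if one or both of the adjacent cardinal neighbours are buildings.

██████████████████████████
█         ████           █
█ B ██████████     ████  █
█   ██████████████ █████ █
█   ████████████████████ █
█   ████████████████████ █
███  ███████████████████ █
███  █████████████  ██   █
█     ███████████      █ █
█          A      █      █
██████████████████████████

Finding the shortest path from A to B:
Movement: 8-directional
Path length: 12 steps
Directions: left → left → left → left → left → up-left → up-left → up → up-left → up → up → up-left

Solution:

██████████████████████████
█         ████           █
█ B ██████████     ████  █
█  ↖██████████████ █████ █
█  ↑████████████████████ █
█  ↑████████████████████ █
███ ↖███████████████████ █
███ ↑█████████████  ██   █
█    ↖███████████      █ █
█     ↖←←←←A      █      █
██████████████████████████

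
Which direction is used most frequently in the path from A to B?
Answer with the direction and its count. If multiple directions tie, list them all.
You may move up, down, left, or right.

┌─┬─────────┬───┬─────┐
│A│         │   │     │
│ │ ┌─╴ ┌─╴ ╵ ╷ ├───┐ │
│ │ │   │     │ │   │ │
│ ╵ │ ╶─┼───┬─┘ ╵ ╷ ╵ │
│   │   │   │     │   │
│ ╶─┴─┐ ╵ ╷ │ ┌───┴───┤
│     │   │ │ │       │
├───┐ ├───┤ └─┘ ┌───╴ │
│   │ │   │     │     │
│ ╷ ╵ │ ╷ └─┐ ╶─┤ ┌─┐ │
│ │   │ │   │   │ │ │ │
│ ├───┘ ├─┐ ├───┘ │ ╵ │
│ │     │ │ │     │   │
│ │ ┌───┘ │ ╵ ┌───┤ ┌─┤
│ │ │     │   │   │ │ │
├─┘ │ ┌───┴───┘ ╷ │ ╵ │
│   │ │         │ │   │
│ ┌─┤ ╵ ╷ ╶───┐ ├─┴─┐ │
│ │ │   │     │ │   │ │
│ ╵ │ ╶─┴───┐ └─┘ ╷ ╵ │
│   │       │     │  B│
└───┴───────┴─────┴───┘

Directions: down, down, right, up, up, right, right, down, left, down, right, down, right, up, right, down, down, right, right, up, right, right, right, down, down, down, left, down, down, right, down, down
Counts: {'down': 14, 'right': 12, 'up': 4, 'left': 2}
Most common: down (14 times)

Solution:

┌─┬─────────┬───┬─────┐
│A│↱ → ↓    │   │     │
│ │ ┌─╴ ┌─╴ ╵ ╷ ├───┐ │
│↓│↑│↓ ↲│     │ │   │ │
│ ╵ │ ╶─┼───┬─┘ ╵ ╷ ╵ │
│↳ ↑│↳ ↓│↱ ↓│     │   │
│ ╶─┴─┐ ╵ ╷ │ ┌───┴───┤
│     │↳ ↑│↓│ │↱ → → ↓│
├───┐ ├───┤ └─┘ ┌───╴ │
│   │ │   │↳ → ↑│    ↓│
│ ╷ ╵ │ ╷ └─┐ ╶─┤ ┌─┐ │
│ │   │ │   │   │ │ │↓│
│ ├───┘ ├─┐ ├───┘ │ ╵ │
│ │     │ │ │     │↓ ↲│
│ │ ┌───┘ │ ╵ ┌───┤ ┌─┤
│ │ │     │   │   │↓│ │
├─┘ │ ┌───┴───┘ ╷ │ ╵ │
│   │ │         │ │↳ ↓│
│ ┌─┤ ╵ ╷ ╶───┐ ├─┴─┐ │
│ │ │   │     │ │   │↓│
│ ╵ │ ╶─┴───┐ └─┘ ╷ ╵ │
│   │       │     │  B│
└───┴───────┴─────┴───┘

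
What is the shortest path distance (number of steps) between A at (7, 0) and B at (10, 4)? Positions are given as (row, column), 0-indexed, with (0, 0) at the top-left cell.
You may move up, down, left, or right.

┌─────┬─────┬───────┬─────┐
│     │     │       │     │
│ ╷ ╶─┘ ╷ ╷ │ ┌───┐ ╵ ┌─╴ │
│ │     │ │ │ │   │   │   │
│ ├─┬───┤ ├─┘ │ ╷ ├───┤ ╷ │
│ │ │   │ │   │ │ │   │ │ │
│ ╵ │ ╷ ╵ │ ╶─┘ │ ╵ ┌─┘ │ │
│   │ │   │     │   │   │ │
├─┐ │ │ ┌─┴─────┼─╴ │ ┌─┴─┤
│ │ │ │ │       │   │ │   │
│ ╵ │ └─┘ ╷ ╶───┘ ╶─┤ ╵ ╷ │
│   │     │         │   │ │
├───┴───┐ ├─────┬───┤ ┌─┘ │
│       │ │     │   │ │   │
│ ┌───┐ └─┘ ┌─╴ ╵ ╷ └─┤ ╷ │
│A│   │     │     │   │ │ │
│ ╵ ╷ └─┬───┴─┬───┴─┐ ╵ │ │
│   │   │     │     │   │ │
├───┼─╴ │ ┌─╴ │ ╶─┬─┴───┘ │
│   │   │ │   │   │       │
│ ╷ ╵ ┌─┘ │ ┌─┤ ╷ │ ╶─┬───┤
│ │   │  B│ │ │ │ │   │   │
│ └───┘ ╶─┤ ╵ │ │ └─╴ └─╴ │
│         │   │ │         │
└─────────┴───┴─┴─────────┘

Finding path from (7, 0) to (10, 4):
Path: (7,0) → (8,0) → (8,1) → (7,1) → (7,2) → (8,2) → (8,3) → (9,3) → (9,2) → (10,2) → (10,1) → (9,1) → (9,0) → (10,0) → (11,0) → (11,1) → (11,2) → (11,3) → (10,3) → (10,4)
Distance: 19 steps

Solution:

┌─────┬─────┬───────┬─────┐
│     │     │       │     │
│ ╷ ╶─┘ ╷ ╷ │ ┌───┐ ╵ ┌─╴ │
│ │     │ │ │ │   │   │   │
│ ├─┬───┤ ├─┘ │ ╷ ├───┤ ╷ │
│ │ │   │ │   │ │ │   │ │ │
│ ╵ │ ╷ ╵ │ ╶─┘ │ ╵ ┌─┘ │ │
│   │ │   │     │   │   │ │
├─┐ │ │ ┌─┴─────┼─╴ │ ┌─┴─┤
│ │ │ │ │       │   │ │   │
│ ╵ │ └─┘ ╷ ╶───┘ ╶─┤ ╵ ╷ │
│   │     │         │   │ │
├───┴───┐ ├─────┬───┤ ┌─┘ │
│       │ │     │   │ │   │
│ ┌───┐ └─┘ ┌─╴ ╵ ╷ └─┤ ╷ │
│A│↱ ↓│     │     │   │ │ │
│ ╵ ╷ └─┬───┴─┬───┴─┐ ╵ │ │
│↳ ↑│↳ ↓│     │     │   │ │
├───┼─╴ │ ┌─╴ │ ╶─┬─┴───┘ │
│↓ ↰│↓ ↲│ │   │   │       │
│ ╷ ╵ ┌─┘ │ ┌─┤ ╷ │ ╶─┬───┤
│↓│↑ ↲│↱ B│ │ │ │ │   │   │
│ └───┘ ╶─┤ ╵ │ │ └─╴ └─╴ │
│↳ → → ↑  │   │ │         │
└─────────┴───┴─┴─────────┘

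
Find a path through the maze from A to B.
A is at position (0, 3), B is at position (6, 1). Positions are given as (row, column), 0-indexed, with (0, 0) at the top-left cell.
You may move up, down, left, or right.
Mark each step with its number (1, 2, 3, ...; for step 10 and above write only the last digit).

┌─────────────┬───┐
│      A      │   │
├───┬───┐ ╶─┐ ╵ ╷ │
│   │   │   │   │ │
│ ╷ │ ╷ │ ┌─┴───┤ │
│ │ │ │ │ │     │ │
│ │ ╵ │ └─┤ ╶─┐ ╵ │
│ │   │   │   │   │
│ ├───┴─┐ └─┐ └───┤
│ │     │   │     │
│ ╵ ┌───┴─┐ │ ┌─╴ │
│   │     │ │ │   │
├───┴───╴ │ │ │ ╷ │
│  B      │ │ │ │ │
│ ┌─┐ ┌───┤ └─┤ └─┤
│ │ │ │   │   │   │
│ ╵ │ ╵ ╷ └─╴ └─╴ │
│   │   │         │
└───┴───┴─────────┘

Finding the shortest path from (0, 3) to (6, 1):
Path length: 36 steps
Directions: right → right → right → down → right → up → right → down → down → down → left → up → left → left → down → right → down → right → right → down → left → down → down → right → down → left → left → left → left → up → left → down → left → up → up → left

Solution:

┌─────────────┬───┐
│      A 1 2 3│6 7│
├───┬───┐ ╶─┐ ╵ ╷ │
│   │   │   │4 5│8│
│ ╷ │ ╷ │ ┌─┴───┤ │
│ │ │ │ │ │4 3 2│9│
│ │ ╵ │ └─┤ ╶─┐ ╵ │
│ │   │   │5 6│1 0│
│ ├───┴─┐ └─┐ └───┤
│ │     │   │7 8 9│
│ ╵ ┌───┴─┐ │ ┌─╴ │
│   │     │ │ │1 0│
├───┴───╴ │ │ │ ╷ │
│  B 5    │ │ │2│ │
│ ┌─┐ ┌───┤ └─┤ └─┤
│ │ │4│1 0│   │3 4│
│ ╵ │ ╵ ╷ └─╴ └─╴ │
│   │3 2│9 8 7 6 5│
└───┴───┴─────────┘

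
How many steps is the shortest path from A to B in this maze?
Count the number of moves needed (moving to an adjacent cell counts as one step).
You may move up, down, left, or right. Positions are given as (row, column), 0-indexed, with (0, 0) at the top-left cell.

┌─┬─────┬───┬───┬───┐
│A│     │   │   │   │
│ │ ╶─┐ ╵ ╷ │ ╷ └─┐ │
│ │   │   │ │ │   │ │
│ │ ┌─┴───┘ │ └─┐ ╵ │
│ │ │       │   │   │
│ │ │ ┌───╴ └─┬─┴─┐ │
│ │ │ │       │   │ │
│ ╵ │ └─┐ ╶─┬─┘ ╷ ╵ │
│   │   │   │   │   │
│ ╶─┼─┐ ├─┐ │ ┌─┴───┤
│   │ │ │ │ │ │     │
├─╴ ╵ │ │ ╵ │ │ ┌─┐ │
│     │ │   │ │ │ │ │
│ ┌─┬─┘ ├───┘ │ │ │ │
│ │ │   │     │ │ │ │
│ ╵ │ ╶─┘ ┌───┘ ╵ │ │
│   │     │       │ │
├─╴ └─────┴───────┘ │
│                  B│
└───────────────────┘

Using BFS to find shortest path:
Start: (0, 0), End: (9, 9)
Path found:
(0,0) → (1,0) → (2,0) → (3,0) → (4,0) → (5,0) → (5,1) → (6,1) → (6,0) → (7,0) → (8,0) → (8,1) → (9,1) → (9,2) → (9,3) → (9,4) → (9,5) → (9,6) → (9,7) → (9,8) → (9,9)
Number of steps: 20

Solution:

┌─┬─────┬───┬───┬───┐
│A│     │   │   │   │
│ │ ╶─┐ ╵ ╷ │ ╷ └─┐ │
│↓│   │   │ │ │   │ │
│ │ ┌─┴───┘ │ └─┐ ╵ │
│↓│ │       │   │   │
│ │ │ ┌───╴ └─┬─┴─┐ │
│↓│ │ │       │   │ │
│ ╵ │ └─┐ ╶─┬─┘ ╷ ╵ │
│↓  │   │   │   │   │
│ ╶─┼─┐ ├─┐ │ ┌─┴───┤
│↳ ↓│ │ │ │ │ │     │
├─╴ ╵ │ │ ╵ │ │ ┌─┐ │
│↓ ↲  │ │   │ │ │ │ │
│ ┌─┬─┘ ├───┘ │ │ │ │
│↓│ │   │     │ │ │ │
│ ╵ │ ╶─┘ ┌───┘ ╵ │ │
│↳ ↓│     │       │ │
├─╴ └─────┴───────┘ │
│  ↳ → → → → → → → B│
└───────────────────┘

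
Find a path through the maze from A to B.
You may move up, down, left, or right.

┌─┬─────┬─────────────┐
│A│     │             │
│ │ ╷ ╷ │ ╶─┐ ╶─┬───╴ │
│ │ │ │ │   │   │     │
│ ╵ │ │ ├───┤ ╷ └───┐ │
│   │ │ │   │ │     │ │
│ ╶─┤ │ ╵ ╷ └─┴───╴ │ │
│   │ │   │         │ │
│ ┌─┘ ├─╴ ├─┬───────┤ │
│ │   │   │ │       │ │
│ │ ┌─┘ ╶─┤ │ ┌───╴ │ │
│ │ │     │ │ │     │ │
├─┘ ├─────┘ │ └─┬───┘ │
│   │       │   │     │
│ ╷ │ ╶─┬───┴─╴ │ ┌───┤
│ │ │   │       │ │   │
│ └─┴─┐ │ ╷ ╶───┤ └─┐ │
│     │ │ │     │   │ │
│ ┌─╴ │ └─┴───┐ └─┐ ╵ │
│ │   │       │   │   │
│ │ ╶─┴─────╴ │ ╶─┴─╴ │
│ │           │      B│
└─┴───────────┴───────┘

Finding the shortest path through the maze:
Path length: 42 steps
Directions: down → down → right → up → up → right → right → down → down → down → right → up → right → down → right → right → right → right → up → left → left → up → left → up → right → right → right → right → down → down → down → down → down → down → left → left → down → down → right → down → right → down

Solution:

┌─┬─────┬─────────────┐
│A│↱ → ↓│    ↱ → → → ↓│
│ │ ╷ ╷ │ ╶─┐ ╶─┬───╴ │
│↓│↑│ │↓│   │↑ ↰│    ↓│
│ ╵ │ │ ├───┤ ╷ └───┐ │
│↳ ↑│ │↓│↱ ↓│ │↑ ← ↰│↓│
│ ╶─┤ │ ╵ ╷ └─┴───╴ │ │
│   │ │↳ ↑│↳ → → → ↑│↓│
│ ┌─┘ ├─╴ ├─┬───────┤ │
│ │   │   │ │       │↓│
│ │ ┌─┘ ╶─┤ │ ┌───╴ │ │
│ │ │     │ │ │     │↓│
├─┘ ├─────┘ │ └─┬───┘ │
│   │       │   │↓ ← ↲│
│ ╷ │ ╶─┬───┴─╴ │ ┌───┤
│ │ │   │       │↓│   │
│ └─┴─┐ │ ╷ ╶───┤ └─┐ │
│     │ │ │     │↳ ↓│ │
│ ┌─╴ │ └─┴───┐ └─┐ ╵ │
│ │   │       │   │↳ ↓│
│ │ ╶─┴─────╴ │ ╶─┴─╴ │
│ │           │      B│
└─┴───────────┴───────┘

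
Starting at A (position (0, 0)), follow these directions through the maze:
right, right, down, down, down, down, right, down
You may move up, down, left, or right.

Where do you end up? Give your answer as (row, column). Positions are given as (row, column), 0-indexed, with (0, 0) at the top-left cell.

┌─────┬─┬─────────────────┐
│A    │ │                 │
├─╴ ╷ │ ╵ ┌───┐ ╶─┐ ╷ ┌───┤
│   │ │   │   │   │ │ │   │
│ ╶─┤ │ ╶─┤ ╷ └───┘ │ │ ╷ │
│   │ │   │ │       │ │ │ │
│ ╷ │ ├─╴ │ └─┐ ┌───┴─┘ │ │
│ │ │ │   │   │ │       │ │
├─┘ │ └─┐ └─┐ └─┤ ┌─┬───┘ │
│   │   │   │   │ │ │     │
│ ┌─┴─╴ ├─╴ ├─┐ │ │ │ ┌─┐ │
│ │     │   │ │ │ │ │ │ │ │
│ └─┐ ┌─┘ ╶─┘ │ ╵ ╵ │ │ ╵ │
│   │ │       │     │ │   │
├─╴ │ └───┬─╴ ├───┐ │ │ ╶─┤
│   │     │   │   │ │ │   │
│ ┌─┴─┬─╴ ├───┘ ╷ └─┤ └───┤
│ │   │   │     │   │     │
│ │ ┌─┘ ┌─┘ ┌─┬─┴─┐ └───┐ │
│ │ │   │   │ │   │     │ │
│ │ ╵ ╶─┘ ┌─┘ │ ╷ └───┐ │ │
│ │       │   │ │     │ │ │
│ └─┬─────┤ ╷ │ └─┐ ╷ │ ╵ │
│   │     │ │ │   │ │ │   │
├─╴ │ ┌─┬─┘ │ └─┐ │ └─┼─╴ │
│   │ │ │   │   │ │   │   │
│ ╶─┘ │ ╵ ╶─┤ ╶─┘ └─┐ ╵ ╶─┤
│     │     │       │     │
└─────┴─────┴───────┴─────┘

Following directions step by step:
Start: (0, 0)
  right: (0, 0) → (0, 1)
  right: (0, 1) → (0, 2)
  down: (0, 2) → (1, 2)
  down: (1, 2) → (2, 2)
  down: (2, 2) → (3, 2)
  down: (3, 2) → (4, 2)
  right: (4, 2) → (4, 3)
  down: (4, 3) → (5, 3)
Final position: (5, 3)

Path taken:

┌─────┬─┬─────────────────┐
│A → ↓│ │                 │
├─╴ ╷ │ ╵ ┌───┐ ╶─┐ ╷ ┌───┤
│   │↓│   │   │   │ │ │   │
│ ╶─┤ │ ╶─┤ ╷ └───┘ │ │ ╷ │
│   │↓│   │ │       │ │ │ │
│ ╷ │ ├─╴ │ └─┐ ┌───┴─┘ │ │
│ │ │↓│   │   │ │       │ │
├─┘ │ └─┐ └─┐ └─┤ ┌─┬───┘ │
│   │↳ ↓│   │   │ │ │     │
│ ┌─┴─╴ ├─╴ ├─┐ │ │ │ ┌─┐ │
│ │    B│   │ │ │ │ │ │ │ │
│ └─┐ ┌─┘ ╶─┘ │ ╵ ╵ │ │ ╵ │
│   │ │       │     │ │   │
├─╴ │ └───┬─╴ ├───┐ │ │ ╶─┤
│   │     │   │   │ │ │   │
│ ┌─┴─┬─╴ ├───┘ ╷ └─┤ └───┤
│ │   │   │     │   │     │
│ │ ┌─┘ ┌─┘ ┌─┬─┴─┐ └───┐ │
│ │ │   │   │ │   │     │ │
│ │ ╵ ╶─┘ ┌─┘ │ ╷ └───┐ │ │
│ │       │   │ │     │ │ │
│ └─┬─────┤ ╷ │ └─┐ ╷ │ ╵ │
│   │     │ │ │   │ │ │   │
├─╴ │ ┌─┬─┘ │ └─┐ │ └─┼─╴ │
│   │ │ │   │   │ │   │   │
│ ╶─┘ │ ╵ ╶─┤ ╶─┘ └─┐ ╵ ╶─┤
│     │     │       │     │
└─────┴─────┴───────┴─────┘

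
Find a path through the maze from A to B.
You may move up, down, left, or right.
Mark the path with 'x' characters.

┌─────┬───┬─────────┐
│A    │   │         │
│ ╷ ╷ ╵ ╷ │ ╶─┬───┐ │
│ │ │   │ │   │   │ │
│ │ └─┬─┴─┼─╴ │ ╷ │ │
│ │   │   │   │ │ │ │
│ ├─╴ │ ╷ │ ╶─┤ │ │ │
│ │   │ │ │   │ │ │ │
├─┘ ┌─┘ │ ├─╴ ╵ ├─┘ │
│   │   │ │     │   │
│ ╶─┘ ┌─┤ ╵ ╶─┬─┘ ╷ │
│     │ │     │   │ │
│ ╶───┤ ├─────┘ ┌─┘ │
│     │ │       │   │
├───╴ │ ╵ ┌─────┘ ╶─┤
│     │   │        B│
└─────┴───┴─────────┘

Finding the shortest path through the maze:
Path length: 42 steps
Directions: right → down → down → right → down → left → down → left → down → right → right → up → right → up → up → right → down → down → down → right → up → right → up → left → up → right → up → left → up → right → right → right → right → down → down → down → down → down → down → left → down → right

Solution:

┌─────┬───┬─────────┐
│A x  │   │x x x x x│
│ ╷ ╷ ╵ ╷ │ ╶─┬───┐ │
│ │x│   │ │x x│   │x│
│ │ └─┬─┴─┼─╴ │ ╷ │ │
│ │x x│x x│x x│ │ │x│
│ ├─╴ │ ╷ │ ╶─┤ │ │ │
│ │x x│x│x│x x│ │ │x│
├─┘ ┌─┘ │ ├─╴ ╵ ├─┘ │
│x x│x x│x│x x  │  x│
│ ╶─┘ ┌─┤ ╵ ╶─┬─┘ ╷ │
│x x x│ │x x  │   │x│
│ ╶───┤ ├─────┘ ┌─┘ │
│     │ │       │x x│
├───╴ │ ╵ ┌─────┘ ╶─┤
│     │   │      x B│
└─────┴───┴─────────┘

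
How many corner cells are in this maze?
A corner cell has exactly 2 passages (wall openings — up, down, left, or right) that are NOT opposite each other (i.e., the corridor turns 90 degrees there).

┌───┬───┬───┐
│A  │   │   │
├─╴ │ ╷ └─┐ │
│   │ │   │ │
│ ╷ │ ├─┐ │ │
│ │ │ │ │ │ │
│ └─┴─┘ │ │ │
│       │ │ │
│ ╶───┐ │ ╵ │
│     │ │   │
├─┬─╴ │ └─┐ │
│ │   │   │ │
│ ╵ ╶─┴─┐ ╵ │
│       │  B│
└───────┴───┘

Counting corner cells (2 non-opposite passages):
Total corners: 17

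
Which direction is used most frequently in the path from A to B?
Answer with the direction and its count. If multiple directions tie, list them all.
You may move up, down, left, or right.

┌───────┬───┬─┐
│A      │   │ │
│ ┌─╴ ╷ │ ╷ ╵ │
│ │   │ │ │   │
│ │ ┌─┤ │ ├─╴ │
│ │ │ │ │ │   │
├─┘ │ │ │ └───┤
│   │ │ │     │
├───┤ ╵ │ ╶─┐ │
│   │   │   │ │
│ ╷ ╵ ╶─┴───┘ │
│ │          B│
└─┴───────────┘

Directions: right, right, right, down, down, down, down, left, down, right, right, right, right
Counts: {'right': 7, 'down': 5, 'left': 1}
Most common: right (7 times)

Solution:

┌───────┬───┬─┐
│A → → ↓│   │ │
│ ┌─╴ ╷ │ ╷ ╵ │
│ │   │↓│ │   │
│ │ ┌─┤ │ ├─╴ │
│ │ │ │↓│ │   │
├─┘ │ │ │ └───┤
│   │ │↓│     │
├───┤ ╵ │ ╶─┐ │
│   │↓ ↲│   │ │
│ ╷ ╵ ╶─┴───┘ │
│ │  ↳ → → → B│
└─┴───────────┘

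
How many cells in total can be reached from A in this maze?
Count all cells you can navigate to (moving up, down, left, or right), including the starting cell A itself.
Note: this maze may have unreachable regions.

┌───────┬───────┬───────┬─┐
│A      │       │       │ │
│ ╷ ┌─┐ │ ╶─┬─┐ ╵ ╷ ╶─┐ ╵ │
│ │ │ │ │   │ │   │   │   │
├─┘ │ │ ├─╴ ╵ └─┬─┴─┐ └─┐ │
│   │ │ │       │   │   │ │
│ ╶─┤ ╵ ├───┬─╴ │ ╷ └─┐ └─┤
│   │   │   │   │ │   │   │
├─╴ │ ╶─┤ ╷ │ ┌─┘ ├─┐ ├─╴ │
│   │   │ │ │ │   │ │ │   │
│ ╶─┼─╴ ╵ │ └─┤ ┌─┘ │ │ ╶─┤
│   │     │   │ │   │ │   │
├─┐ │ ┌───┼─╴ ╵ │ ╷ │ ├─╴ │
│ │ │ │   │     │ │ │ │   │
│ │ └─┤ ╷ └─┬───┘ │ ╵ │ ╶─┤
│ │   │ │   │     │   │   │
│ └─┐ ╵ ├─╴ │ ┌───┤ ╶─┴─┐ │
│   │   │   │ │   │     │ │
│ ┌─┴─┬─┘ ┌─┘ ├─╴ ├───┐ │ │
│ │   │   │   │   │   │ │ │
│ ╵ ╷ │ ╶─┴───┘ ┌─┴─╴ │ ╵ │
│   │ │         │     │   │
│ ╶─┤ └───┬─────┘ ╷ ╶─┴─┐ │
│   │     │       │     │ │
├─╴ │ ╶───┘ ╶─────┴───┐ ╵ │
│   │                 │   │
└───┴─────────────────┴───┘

Using BFS/flood-fill to find all reachable cells from A:
Maze size: 13 × 13 = 169 total cells
All cells are reachable — the maze is fully connected.
Reachable cells: 169

Reachable region (· marks reachable cells):

┌───────┬───────┬───────┬─┐
│A · · ·│· · · ·│· · · ·│·│
│ ╷ ┌─┐ │ ╶─┬─┐ ╵ ╷ ╶─┐ ╵ │
│·│·│·│·│· ·│·│· ·│· ·│· ·│
├─┘ │ │ ├─╴ ╵ └─┬─┴─┐ └─┐ │
│· ·│·│·│· · · ·│· ·│· ·│·│
│ ╶─┤ ╵ ├───┬─╴ │ ╷ └─┐ └─┤
│· ·│· ·│· ·│· ·│·│· ·│· ·│
├─╴ │ ╶─┤ ╷ │ ┌─┘ ├─┐ ├─╴ │
│· ·│· ·│·│·│·│· ·│·│·│· ·│
│ ╶─┼─╴ ╵ │ └─┤ ┌─┘ │ │ ╶─┤
│· ·│· · ·│· ·│·│· ·│·│· ·│
├─┐ │ ┌───┼─╴ ╵ │ ╷ │ ├─╴ │
│·│·│·│· ·│· · ·│·│·│·│· ·│
│ │ └─┤ ╷ └─┬───┘ │ ╵ │ ╶─┤
│·│· ·│·│· ·│· · ·│· ·│· ·│
│ └─┐ ╵ ├─╴ │ ┌───┤ ╶─┴─┐ │
│· ·│· ·│· ·│·│· ·│· · ·│·│
│ ┌─┴─┬─┘ ┌─┘ ├─╴ ├───┐ │ │
│·│· ·│· ·│· ·│· ·│· ·│·│·│
│ ╵ ╷ │ ╶─┴───┘ ┌─┴─╴ │ ╵ │
│· ·│·│· · · · ·│· · ·│· ·│
│ ╶─┤ └───┬─────┘ ╷ ╶─┴─┐ │
│· ·│· · ·│· · · ·│· · ·│·│
├─╴ │ ╶───┘ ╶─────┴───┐ ╵ │
│· ·│· · · · · · · · ·│· ·│
└───┴─────────────────┴───┘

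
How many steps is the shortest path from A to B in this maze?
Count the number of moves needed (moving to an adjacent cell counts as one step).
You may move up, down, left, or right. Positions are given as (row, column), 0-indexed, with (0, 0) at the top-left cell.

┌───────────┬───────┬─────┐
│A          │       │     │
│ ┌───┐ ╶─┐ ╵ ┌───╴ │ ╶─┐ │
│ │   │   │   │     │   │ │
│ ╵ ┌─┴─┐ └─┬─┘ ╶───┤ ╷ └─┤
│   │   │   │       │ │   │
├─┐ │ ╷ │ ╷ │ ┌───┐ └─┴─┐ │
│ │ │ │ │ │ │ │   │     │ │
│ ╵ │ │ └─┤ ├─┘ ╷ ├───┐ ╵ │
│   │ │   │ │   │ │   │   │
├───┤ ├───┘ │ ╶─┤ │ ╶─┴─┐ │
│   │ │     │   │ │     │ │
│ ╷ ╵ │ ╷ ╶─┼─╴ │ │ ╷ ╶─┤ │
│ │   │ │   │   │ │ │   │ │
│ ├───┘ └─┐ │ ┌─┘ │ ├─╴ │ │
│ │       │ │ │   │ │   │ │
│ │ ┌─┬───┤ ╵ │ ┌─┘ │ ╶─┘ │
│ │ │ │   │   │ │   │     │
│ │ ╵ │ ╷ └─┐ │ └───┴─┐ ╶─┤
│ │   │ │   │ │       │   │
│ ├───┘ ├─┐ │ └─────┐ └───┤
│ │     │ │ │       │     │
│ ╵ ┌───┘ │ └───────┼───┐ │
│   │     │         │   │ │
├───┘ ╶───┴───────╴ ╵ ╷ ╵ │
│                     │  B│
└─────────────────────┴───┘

Using BFS to find shortest path:
Start: (0, 0), End: (12, 12)
Path found:
(0,0) → (0,1) → (0,2) → (0,3) → (1,3) → (1,4) → (2,4) → (2,5) → (3,5) → (4,5) → (5,5) → (5,4) → (6,4) → (6,5) → (7,5) → (8,5) → (8,6) → (7,6) → (6,6) → (6,7) → (5,7) → (5,6) → (4,6) → (4,7) → (3,7) → (3,8) → (4,8) → (5,8) → (6,8) → (7,8) → (7,7) → (8,7) → (9,7) → (9,8) → (9,9) → (9,10) → (10,10) → (10,11) → (10,12) → (11,12) → (12,12)
Number of steps: 40

Solution:

┌───────────┬───────┬─────┐
│A → → ↓    │       │     │
│ ┌───┐ ╶─┐ ╵ ┌───╴ │ ╶─┐ │
│ │   │↳ ↓│   │     │   │ │
│ ╵ ┌─┴─┐ └─┬─┘ ╶───┤ ╷ └─┤
│   │   │↳ ↓│       │ │   │
├─┐ │ ╷ │ ╷ │ ┌───┐ └─┴─┐ │
│ │ │ │ │ │↓│ │↱ ↓│     │ │
│ ╵ │ │ └─┤ ├─┘ ╷ ├───┐ ╵ │
│   │ │   │↓│↱ ↑│↓│   │   │
├───┤ ├───┘ │ ╶─┤ │ ╶─┴─┐ │
│   │ │  ↓ ↲│↑ ↰│↓│     │ │
│ ╷ ╵ │ ╷ ╶─┼─╴ │ │ ╷ ╶─┤ │
│ │   │ │↳ ↓│↱ ↑│↓│ │   │ │
│ ├───┘ └─┐ │ ┌─┘ │ ├─╴ │ │
│ │       │↓│↑│↓ ↲│ │   │ │
│ │ ┌─┬───┤ ╵ │ ┌─┘ │ ╶─┘ │
│ │ │ │   │↳ ↑│↓│   │     │
│ │ ╵ │ ╷ └─┐ │ └───┴─┐ ╶─┤
│ │   │ │   │ │↳ → → ↓│   │
│ ├───┘ ├─┐ │ └─────┐ └───┤
│ │     │ │ │       │↳ → ↓│
│ ╵ ┌───┘ │ └───────┼───┐ │
│   │     │         │   │↓│
├───┘ ╶───┴───────╴ ╵ ╷ ╵ │
│                     │  B│
└─────────────────────┴───┘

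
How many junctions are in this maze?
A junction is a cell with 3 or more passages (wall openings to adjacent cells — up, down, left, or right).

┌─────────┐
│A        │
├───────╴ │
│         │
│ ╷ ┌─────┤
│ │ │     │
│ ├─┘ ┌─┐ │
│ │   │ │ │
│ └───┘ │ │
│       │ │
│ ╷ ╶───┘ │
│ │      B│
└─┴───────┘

Checking each cell for number of passages:

Junctions found (3+ passages):
  (1, 1): 3 passages
  (4, 0): 3 passages
  (4, 1): 3 passages
Total junctions: 3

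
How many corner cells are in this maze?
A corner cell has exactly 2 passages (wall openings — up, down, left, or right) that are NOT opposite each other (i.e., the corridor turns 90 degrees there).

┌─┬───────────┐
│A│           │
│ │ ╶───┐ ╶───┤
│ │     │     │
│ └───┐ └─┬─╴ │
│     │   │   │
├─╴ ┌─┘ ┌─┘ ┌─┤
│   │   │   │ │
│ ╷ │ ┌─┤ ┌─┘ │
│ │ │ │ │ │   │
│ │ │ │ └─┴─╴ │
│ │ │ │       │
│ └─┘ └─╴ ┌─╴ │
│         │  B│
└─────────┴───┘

Counting corner cells (2 non-opposite passages):
Total corners: 17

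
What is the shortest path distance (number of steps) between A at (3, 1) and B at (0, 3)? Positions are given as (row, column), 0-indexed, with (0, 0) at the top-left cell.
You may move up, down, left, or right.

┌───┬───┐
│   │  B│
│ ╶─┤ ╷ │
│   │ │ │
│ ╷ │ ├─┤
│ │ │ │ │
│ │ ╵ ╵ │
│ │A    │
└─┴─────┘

Finding path from (3, 1) to (0, 3):
Path: (3,1) → (3,2) → (2,2) → (1,2) → (0,2) → (0,3)
Distance: 5 steps

Solution:

┌───┬───┐
│   │↱ B│
│ ╶─┤ ╷ │
│   │↑│ │
│ ╷ │ ├─┤
│ │ │↑│ │
│ │ ╵ ╵ │
│ │A ↑  │
└─┴─────┘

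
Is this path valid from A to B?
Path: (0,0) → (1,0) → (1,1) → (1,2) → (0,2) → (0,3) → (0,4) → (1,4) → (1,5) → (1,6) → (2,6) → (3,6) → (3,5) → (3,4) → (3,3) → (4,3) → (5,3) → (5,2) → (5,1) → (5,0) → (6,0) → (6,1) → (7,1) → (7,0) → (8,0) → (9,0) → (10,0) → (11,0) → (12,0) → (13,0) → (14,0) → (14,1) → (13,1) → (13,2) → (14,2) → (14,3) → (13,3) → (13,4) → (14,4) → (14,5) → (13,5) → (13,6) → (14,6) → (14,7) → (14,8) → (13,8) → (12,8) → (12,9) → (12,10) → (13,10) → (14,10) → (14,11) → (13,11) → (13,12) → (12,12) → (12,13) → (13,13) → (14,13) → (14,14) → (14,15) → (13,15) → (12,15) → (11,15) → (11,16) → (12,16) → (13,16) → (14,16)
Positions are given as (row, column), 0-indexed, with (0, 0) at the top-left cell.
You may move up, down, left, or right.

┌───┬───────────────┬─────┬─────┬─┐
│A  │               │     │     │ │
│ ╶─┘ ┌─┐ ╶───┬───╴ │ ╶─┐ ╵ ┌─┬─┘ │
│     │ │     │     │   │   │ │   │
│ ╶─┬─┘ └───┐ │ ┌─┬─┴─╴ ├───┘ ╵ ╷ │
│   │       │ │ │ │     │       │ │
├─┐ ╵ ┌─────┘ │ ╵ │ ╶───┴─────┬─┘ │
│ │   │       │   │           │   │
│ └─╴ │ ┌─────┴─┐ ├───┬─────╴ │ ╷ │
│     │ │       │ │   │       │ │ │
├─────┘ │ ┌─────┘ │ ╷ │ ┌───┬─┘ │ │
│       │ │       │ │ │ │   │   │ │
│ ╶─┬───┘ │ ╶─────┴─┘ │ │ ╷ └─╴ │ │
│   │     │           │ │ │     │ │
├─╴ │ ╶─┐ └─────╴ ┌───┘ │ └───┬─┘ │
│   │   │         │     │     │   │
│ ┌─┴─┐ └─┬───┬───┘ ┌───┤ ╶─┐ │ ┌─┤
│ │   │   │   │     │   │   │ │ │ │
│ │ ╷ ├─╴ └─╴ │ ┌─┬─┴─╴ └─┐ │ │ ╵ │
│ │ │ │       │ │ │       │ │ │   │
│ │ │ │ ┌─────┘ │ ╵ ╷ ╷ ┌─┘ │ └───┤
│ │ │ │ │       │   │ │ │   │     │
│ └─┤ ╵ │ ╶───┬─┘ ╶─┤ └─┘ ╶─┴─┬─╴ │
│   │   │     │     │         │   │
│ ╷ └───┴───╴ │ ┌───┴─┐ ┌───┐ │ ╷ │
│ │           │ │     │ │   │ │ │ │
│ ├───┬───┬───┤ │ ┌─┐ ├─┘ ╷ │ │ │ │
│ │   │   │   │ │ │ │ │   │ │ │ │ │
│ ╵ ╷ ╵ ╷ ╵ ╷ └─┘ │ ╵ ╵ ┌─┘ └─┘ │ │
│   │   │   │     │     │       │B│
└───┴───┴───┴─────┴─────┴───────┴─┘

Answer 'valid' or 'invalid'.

Checking path validity:
Result: All consecutive moves are passable.

valid

Correct solution:

┌───┬───────────────┬─────┬─────┬─┐
│A  │↱ → ↓          │     │     │ │
│ ╶─┘ ┌─┐ ╶───┬───╴ │ ╶─┐ ╵ ┌─┬─┘ │
│↳ → ↑│ │↳ → ↓│     │   │   │ │   │
│ ╶─┬─┘ └───┐ │ ┌─┬─┴─╴ ├───┘ ╵ ╷ │
│   │       │↓│ │ │     │       │ │
├─┐ ╵ ┌─────┘ │ ╵ │ ╶───┴─────┬─┘ │
│ │   │↓ ← ← ↲│   │           │   │
│ └─╴ │ ┌─────┴─┐ ├───┬─────╴ │ ╷ │
│     │↓│       │ │   │       │ │ │
├─────┘ │ ┌─────┘ │ ╷ │ ┌───┬─┘ │ │
│↓ ← ← ↲│ │       │ │ │ │   │   │ │
│ ╶─┬───┘ │ ╶─────┴─┘ │ │ ╷ └─╴ │ │
│↳ ↓│     │           │ │ │     │ │
├─╴ │ ╶─┐ └─────╴ ┌───┘ │ └───┬─┘ │
│↓ ↲│   │         │     │     │   │
│ ┌─┴─┐ └─┬───┬───┘ ┌───┤ ╶─┐ │ ┌─┤
│↓│   │   │   │     │   │   │ │ │ │
│ │ ╷ ├─╴ └─╴ │ ┌─┬─┴─╴ └─┐ │ │ ╵ │
│↓│ │ │       │ │ │       │ │ │   │
│ │ │ │ ┌─────┘ │ ╵ ╷ ╷ ┌─┘ │ └───┤
│↓│ │ │ │       │   │ │ │   │     │
│ └─┤ ╵ │ ╶───┬─┘ ╶─┤ └─┘ ╶─┴─┬─╴ │
│↓  │   │     │     │         │↱ ↓│
│ ╷ └───┴───╴ │ ┌───┴─┐ ┌───┐ │ ╷ │
│↓│           │ │↱ → ↓│ │↱ ↓│ │↑│↓│
│ ├───┬───┬───┤ │ ┌─┐ ├─┘ ╷ │ │ │ │
│↓│↱ ↓│↱ ↓│↱ ↓│ │↑│ │↓│↱ ↑│↓│ │↑│↓│
│ ╵ ╷ ╵ ╷ ╵ ╷ └─┘ │ ╵ ╵ ┌─┘ └─┘ │ │
│↳ ↑│↳ ↑│↳ ↑│↳ → ↑│  ↳ ↑│  ↳ → ↑│B│
└───┴───┴───┴─────┴─────┴───────┴─┘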